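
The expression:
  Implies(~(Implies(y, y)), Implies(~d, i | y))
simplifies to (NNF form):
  True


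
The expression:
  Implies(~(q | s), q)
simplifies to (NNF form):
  q | s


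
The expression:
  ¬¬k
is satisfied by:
  {k: True}


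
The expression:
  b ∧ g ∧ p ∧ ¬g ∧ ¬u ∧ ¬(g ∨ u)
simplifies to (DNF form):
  False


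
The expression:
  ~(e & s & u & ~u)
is always true.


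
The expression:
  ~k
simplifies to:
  ~k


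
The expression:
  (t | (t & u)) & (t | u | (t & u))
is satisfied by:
  {t: True}


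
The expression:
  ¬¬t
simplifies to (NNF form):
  t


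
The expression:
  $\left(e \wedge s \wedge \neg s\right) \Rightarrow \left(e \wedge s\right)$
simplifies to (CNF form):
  $\text{True}$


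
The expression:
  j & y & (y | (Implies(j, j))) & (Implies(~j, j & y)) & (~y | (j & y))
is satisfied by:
  {j: True, y: True}


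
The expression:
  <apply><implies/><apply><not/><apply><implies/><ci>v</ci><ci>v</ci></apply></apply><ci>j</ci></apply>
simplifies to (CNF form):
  <true/>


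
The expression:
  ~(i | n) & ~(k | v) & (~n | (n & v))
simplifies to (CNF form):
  ~i & ~k & ~n & ~v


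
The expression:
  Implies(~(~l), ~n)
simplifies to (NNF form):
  ~l | ~n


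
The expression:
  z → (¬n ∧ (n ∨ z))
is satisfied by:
  {z: False, n: False}
  {n: True, z: False}
  {z: True, n: False}


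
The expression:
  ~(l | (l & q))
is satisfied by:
  {l: False}


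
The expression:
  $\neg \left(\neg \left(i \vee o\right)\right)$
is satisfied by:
  {i: True, o: True}
  {i: True, o: False}
  {o: True, i: False}


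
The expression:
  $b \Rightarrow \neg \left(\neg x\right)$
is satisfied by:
  {x: True, b: False}
  {b: False, x: False}
  {b: True, x: True}


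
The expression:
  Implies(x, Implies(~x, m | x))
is always true.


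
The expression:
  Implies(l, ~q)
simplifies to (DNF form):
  ~l | ~q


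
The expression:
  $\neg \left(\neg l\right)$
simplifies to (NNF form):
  $l$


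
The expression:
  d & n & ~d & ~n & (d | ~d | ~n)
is never true.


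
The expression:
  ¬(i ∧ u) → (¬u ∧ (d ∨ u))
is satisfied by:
  {i: True, d: True, u: False}
  {d: True, u: False, i: False}
  {i: True, d: True, u: True}
  {i: True, u: True, d: False}


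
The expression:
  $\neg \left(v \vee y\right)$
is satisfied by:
  {v: False, y: False}


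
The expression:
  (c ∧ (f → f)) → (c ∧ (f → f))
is always true.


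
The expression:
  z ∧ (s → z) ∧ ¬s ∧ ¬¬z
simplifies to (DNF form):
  z ∧ ¬s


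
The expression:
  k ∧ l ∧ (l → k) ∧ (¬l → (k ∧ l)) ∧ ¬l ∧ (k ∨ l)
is never true.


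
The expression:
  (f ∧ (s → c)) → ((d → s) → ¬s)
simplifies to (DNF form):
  ¬c ∨ ¬f ∨ ¬s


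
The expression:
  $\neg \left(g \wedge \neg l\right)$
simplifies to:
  $l \vee \neg g$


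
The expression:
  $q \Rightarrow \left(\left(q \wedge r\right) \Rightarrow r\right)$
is always true.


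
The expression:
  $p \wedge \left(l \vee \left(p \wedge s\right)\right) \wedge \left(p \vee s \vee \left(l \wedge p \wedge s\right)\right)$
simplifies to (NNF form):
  $p \wedge \left(l \vee s\right)$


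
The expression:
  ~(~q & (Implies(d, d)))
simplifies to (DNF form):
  q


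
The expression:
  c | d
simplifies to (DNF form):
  c | d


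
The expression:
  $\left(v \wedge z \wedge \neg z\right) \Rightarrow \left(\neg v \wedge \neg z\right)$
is always true.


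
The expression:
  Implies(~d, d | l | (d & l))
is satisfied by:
  {d: True, l: True}
  {d: True, l: False}
  {l: True, d: False}


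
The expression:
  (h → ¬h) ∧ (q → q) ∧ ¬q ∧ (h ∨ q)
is never true.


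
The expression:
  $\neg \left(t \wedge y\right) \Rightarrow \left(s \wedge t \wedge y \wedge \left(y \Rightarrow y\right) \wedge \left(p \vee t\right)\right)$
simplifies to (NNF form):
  $t \wedge y$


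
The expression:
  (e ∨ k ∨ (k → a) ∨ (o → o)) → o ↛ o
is never true.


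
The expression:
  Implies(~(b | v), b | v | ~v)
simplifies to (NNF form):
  True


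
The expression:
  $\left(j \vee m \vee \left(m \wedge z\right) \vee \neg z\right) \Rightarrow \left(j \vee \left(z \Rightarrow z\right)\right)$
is always true.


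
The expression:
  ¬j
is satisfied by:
  {j: False}


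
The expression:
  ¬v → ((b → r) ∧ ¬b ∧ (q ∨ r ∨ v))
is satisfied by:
  {r: True, v: True, q: True, b: False}
  {r: True, v: True, q: False, b: False}
  {v: True, q: True, r: False, b: False}
  {v: True, r: False, q: False, b: False}
  {r: True, b: True, v: True, q: True}
  {r: True, b: True, v: True, q: False}
  {b: True, v: True, q: True, r: False}
  {b: True, v: True, r: False, q: False}
  {r: True, q: True, v: False, b: False}
  {r: True, q: False, v: False, b: False}
  {q: True, r: False, v: False, b: False}


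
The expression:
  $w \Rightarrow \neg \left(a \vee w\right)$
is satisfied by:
  {w: False}


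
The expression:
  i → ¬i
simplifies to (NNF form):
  ¬i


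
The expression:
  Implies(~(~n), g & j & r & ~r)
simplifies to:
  ~n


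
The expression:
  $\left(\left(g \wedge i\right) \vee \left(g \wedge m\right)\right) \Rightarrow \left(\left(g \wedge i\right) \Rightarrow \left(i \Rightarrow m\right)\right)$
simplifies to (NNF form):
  $m \vee \neg g \vee \neg i$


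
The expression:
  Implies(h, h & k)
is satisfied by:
  {k: True, h: False}
  {h: False, k: False}
  {h: True, k: True}


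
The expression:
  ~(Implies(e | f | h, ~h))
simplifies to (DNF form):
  h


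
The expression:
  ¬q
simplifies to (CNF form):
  ¬q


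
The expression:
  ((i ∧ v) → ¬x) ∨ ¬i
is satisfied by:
  {v: False, x: False, i: False}
  {i: True, v: False, x: False}
  {x: True, v: False, i: False}
  {i: True, x: True, v: False}
  {v: True, i: False, x: False}
  {i: True, v: True, x: False}
  {x: True, v: True, i: False}


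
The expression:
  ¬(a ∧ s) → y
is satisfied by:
  {y: True, s: True, a: True}
  {y: True, s: True, a: False}
  {y: True, a: True, s: False}
  {y: True, a: False, s: False}
  {s: True, a: True, y: False}


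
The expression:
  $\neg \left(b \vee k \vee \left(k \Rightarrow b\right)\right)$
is never true.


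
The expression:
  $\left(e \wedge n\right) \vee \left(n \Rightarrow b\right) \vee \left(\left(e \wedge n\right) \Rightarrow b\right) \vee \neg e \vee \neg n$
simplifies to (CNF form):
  $\text{True}$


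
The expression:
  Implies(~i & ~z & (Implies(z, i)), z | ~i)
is always true.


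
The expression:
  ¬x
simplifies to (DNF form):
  ¬x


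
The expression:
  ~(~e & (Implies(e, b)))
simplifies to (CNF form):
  e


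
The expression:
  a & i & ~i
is never true.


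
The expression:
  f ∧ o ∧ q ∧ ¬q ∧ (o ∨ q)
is never true.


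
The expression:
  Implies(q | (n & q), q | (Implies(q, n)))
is always true.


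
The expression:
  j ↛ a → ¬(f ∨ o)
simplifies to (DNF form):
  a ∨ (¬f ∧ ¬o) ∨ ¬j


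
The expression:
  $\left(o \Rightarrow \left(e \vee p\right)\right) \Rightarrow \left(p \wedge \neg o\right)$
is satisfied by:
  {p: True, e: False, o: False}
  {p: True, e: True, o: False}
  {o: True, e: False, p: False}


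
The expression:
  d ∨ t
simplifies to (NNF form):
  d ∨ t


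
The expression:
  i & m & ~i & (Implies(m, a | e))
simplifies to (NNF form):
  False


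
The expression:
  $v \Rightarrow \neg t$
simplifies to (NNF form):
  $\neg t \vee \neg v$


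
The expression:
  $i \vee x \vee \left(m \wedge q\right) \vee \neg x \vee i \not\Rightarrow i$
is always true.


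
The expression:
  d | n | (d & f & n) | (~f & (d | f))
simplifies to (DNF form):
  d | n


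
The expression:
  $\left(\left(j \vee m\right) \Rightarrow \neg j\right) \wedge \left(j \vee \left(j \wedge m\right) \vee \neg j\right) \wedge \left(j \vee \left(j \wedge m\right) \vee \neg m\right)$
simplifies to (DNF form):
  $\neg j \wedge \neg m$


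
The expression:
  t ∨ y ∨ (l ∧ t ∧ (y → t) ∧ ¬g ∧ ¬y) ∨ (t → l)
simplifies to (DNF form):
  True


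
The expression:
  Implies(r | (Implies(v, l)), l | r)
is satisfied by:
  {v: True, r: True, l: True}
  {v: True, r: True, l: False}
  {v: True, l: True, r: False}
  {v: True, l: False, r: False}
  {r: True, l: True, v: False}
  {r: True, l: False, v: False}
  {l: True, r: False, v: False}


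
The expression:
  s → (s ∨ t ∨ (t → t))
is always true.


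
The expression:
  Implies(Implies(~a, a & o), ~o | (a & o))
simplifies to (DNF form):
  True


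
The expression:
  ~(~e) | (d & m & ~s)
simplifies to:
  e | (d & m & ~s)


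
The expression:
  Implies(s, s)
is always true.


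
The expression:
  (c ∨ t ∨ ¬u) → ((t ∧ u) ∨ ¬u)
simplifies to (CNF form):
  t ∨ ¬c ∨ ¬u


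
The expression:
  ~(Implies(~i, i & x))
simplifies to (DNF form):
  ~i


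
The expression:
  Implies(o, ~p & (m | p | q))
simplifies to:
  ~o | (m & ~p) | (q & ~p)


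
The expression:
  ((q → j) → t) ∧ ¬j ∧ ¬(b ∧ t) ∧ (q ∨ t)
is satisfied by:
  {q: True, t: False, j: False, b: False}
  {b: True, q: True, t: False, j: False}
  {t: True, q: True, b: False, j: False}
  {t: True, b: False, q: False, j: False}


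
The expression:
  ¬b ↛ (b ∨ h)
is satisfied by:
  {h: False, b: False}


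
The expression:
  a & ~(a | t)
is never true.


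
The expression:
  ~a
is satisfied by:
  {a: False}


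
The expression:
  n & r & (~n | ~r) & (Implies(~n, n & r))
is never true.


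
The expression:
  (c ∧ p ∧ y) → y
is always true.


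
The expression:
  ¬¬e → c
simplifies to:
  c ∨ ¬e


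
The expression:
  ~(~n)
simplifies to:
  n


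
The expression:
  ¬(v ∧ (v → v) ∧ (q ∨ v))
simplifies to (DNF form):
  ¬v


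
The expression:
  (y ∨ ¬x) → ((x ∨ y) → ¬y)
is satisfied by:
  {y: False}


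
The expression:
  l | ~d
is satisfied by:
  {l: True, d: False}
  {d: False, l: False}
  {d: True, l: True}


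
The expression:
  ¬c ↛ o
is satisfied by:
  {o: True, c: False}
  {c: False, o: False}
  {c: True, o: True}


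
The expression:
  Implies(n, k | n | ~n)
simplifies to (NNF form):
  True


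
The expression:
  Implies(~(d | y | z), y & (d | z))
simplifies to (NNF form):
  d | y | z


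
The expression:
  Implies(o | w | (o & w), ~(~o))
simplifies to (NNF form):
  o | ~w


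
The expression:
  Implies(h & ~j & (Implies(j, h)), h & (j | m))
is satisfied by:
  {m: True, j: True, h: False}
  {m: True, j: False, h: False}
  {j: True, m: False, h: False}
  {m: False, j: False, h: False}
  {h: True, m: True, j: True}
  {h: True, m: True, j: False}
  {h: True, j: True, m: False}


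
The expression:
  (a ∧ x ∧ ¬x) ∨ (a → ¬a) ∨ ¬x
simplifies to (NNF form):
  ¬a ∨ ¬x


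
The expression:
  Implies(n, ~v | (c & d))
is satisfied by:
  {d: True, c: True, v: False, n: False}
  {d: True, c: False, v: False, n: False}
  {c: True, d: False, v: False, n: False}
  {d: False, c: False, v: False, n: False}
  {d: True, n: True, c: True, v: False}
  {d: True, n: True, c: False, v: False}
  {n: True, c: True, d: False, v: False}
  {n: True, d: False, c: False, v: False}
  {d: True, v: True, c: True, n: False}
  {d: True, v: True, c: False, n: False}
  {v: True, c: True, d: False, n: False}
  {v: True, d: False, c: False, n: False}
  {d: True, n: True, v: True, c: True}


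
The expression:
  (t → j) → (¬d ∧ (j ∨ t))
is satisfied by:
  {t: True, j: False, d: False}
  {d: True, t: True, j: False}
  {t: True, j: True, d: False}
  {j: True, d: False, t: False}


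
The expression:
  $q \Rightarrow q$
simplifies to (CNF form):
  $\text{True}$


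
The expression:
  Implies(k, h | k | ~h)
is always true.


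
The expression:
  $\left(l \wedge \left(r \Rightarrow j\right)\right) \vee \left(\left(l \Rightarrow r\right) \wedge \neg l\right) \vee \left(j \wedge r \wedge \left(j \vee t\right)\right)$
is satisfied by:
  {j: True, l: False, r: False}
  {l: False, r: False, j: False}
  {j: True, r: True, l: False}
  {r: True, l: False, j: False}
  {j: True, l: True, r: False}
  {l: True, j: False, r: False}
  {j: True, r: True, l: True}


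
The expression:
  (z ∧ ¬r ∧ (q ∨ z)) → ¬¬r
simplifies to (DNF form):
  r ∨ ¬z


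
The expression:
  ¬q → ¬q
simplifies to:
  True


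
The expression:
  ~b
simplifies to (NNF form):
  ~b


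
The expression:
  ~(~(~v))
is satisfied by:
  {v: False}


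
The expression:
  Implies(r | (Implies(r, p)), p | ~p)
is always true.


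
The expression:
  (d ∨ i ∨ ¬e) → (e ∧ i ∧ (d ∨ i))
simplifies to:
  e ∧ (i ∨ ¬d)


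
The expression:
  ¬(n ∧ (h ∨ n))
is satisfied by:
  {n: False}


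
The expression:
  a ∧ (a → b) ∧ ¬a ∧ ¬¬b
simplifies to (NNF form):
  False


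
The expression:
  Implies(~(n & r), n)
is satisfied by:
  {n: True}


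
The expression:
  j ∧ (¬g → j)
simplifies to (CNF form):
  j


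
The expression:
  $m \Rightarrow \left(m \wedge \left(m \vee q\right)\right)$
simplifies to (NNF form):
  $\text{True}$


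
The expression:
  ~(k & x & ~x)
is always true.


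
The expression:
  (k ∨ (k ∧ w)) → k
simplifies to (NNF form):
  True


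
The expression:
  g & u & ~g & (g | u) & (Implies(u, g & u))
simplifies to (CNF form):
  False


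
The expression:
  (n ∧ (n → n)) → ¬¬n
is always true.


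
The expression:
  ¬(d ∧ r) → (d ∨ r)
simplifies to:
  d ∨ r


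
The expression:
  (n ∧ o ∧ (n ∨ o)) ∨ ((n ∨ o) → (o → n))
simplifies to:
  n ∨ ¬o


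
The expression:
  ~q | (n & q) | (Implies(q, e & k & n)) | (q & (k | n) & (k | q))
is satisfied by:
  {n: True, k: True, q: False}
  {n: True, q: False, k: False}
  {k: True, q: False, n: False}
  {k: False, q: False, n: False}
  {n: True, k: True, q: True}
  {n: True, q: True, k: False}
  {k: True, q: True, n: False}


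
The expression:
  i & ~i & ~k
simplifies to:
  False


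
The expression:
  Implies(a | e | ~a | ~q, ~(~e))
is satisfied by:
  {e: True}


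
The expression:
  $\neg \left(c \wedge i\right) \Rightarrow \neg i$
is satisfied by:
  {c: True, i: False}
  {i: False, c: False}
  {i: True, c: True}


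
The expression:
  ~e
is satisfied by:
  {e: False}


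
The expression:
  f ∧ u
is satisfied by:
  {u: True, f: True}


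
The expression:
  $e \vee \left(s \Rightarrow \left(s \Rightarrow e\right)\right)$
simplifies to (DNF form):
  $e \vee \neg s$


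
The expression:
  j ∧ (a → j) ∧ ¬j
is never true.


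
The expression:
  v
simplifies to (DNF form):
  v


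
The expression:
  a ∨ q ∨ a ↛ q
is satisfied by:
  {a: True, q: True}
  {a: True, q: False}
  {q: True, a: False}


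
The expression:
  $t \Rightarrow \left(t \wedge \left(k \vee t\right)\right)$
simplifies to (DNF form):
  $\text{True}$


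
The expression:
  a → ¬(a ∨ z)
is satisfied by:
  {a: False}


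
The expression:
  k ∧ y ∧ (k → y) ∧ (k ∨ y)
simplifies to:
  k ∧ y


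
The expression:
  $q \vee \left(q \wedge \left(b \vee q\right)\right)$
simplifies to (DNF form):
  $q$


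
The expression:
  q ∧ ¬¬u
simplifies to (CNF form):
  q ∧ u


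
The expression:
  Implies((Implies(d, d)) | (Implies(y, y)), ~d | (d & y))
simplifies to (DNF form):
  y | ~d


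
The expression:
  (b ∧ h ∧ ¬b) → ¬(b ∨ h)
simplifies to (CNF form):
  True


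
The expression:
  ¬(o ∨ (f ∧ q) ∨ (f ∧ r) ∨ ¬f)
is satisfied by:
  {f: True, q: False, o: False, r: False}


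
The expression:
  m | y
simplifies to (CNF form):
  m | y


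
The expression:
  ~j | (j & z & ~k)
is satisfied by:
  {z: True, j: False, k: False}
  {z: False, j: False, k: False}
  {k: True, z: True, j: False}
  {k: True, z: False, j: False}
  {j: True, z: True, k: False}


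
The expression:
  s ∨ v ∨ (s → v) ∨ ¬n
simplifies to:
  True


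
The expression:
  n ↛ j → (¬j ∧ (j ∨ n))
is always true.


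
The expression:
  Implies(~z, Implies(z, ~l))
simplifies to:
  True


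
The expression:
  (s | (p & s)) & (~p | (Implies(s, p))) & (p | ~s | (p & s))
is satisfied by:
  {p: True, s: True}


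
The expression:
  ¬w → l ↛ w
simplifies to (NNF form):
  l ∨ w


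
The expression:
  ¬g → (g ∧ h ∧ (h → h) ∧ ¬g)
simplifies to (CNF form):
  g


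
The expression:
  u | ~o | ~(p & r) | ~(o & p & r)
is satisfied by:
  {u: True, p: False, r: False, o: False}
  {o: False, p: False, u: False, r: False}
  {o: True, u: True, p: False, r: False}
  {o: True, p: False, u: False, r: False}
  {r: True, u: True, o: False, p: False}
  {r: True, o: False, p: False, u: False}
  {r: True, o: True, u: True, p: False}
  {r: True, o: True, p: False, u: False}
  {u: True, p: True, r: False, o: False}
  {p: True, r: False, u: False, o: False}
  {o: True, p: True, u: True, r: False}
  {o: True, p: True, r: False, u: False}
  {u: True, p: True, r: True, o: False}
  {p: True, r: True, o: False, u: False}
  {o: True, p: True, r: True, u: True}


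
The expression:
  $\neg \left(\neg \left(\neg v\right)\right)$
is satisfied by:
  {v: False}


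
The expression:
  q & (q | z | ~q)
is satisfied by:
  {q: True}


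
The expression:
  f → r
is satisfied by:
  {r: True, f: False}
  {f: False, r: False}
  {f: True, r: True}


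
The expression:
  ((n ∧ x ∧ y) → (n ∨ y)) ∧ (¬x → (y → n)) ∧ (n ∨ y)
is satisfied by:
  {n: True, y: True, x: True}
  {n: True, y: True, x: False}
  {n: True, x: True, y: False}
  {n: True, x: False, y: False}
  {y: True, x: True, n: False}


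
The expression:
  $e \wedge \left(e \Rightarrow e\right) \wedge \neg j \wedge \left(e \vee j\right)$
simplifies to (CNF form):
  $e \wedge \neg j$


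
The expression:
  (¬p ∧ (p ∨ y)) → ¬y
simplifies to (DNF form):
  p ∨ ¬y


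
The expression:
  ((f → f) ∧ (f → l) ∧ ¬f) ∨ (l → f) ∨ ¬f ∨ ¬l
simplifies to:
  True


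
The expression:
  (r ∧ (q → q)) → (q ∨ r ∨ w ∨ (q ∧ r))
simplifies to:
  True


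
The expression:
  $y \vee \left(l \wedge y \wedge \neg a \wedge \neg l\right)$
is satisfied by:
  {y: True}


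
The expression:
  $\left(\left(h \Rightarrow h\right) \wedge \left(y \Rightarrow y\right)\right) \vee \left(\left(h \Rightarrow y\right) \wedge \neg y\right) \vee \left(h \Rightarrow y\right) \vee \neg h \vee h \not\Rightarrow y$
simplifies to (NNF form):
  $\text{True}$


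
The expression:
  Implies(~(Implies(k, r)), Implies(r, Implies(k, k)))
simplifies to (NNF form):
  True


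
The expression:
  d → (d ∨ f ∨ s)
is always true.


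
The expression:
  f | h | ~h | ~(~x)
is always true.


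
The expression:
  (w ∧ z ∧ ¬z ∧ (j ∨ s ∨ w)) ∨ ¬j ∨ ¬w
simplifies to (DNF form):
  ¬j ∨ ¬w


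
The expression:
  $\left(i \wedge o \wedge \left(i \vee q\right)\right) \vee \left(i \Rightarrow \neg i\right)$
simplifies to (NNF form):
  $o \vee \neg i$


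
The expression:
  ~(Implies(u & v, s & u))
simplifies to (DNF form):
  u & v & ~s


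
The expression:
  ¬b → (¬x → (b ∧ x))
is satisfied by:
  {b: True, x: True}
  {b: True, x: False}
  {x: True, b: False}


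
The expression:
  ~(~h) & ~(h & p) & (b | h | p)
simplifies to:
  h & ~p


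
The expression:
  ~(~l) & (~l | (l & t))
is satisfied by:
  {t: True, l: True}


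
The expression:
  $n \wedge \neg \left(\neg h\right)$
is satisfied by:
  {h: True, n: True}


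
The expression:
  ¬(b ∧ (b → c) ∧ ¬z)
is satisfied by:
  {z: True, c: False, b: False}
  {c: False, b: False, z: False}
  {b: True, z: True, c: False}
  {b: True, c: False, z: False}
  {z: True, c: True, b: False}
  {c: True, z: False, b: False}
  {b: True, c: True, z: True}


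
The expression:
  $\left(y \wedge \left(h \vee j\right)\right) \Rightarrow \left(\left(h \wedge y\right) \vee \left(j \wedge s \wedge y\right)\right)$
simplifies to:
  $h \vee s \vee \neg j \vee \neg y$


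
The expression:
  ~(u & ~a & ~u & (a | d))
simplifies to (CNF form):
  True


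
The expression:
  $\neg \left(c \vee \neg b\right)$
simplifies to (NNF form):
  $b \wedge \neg c$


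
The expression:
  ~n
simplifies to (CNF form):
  ~n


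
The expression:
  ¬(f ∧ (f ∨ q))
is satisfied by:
  {f: False}


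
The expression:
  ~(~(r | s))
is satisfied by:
  {r: True, s: True}
  {r: True, s: False}
  {s: True, r: False}


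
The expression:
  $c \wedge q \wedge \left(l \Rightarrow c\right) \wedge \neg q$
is never true.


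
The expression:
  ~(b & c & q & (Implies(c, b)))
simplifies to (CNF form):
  ~b | ~c | ~q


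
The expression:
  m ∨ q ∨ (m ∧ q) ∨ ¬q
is always true.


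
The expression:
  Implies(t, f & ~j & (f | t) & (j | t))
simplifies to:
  ~t | (f & ~j)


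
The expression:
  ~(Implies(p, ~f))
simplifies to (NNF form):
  f & p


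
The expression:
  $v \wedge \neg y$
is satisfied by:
  {v: True, y: False}


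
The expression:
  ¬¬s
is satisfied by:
  {s: True}


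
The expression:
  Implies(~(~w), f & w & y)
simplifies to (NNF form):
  ~w | (f & y)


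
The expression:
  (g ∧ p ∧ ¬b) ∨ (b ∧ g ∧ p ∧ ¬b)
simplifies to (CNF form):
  g ∧ p ∧ ¬b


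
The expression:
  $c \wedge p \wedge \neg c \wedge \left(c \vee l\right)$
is never true.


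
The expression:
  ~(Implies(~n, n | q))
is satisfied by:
  {n: False, q: False}


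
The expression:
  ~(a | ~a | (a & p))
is never true.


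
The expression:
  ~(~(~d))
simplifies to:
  ~d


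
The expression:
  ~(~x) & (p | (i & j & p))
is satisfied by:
  {p: True, x: True}


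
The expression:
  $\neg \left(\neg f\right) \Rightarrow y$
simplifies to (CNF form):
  $y \vee \neg f$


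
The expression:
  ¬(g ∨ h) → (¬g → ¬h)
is always true.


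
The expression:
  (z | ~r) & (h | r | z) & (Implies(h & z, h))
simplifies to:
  z | (h & ~r)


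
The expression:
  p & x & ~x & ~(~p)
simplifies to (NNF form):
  False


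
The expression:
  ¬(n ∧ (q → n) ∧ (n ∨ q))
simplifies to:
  ¬n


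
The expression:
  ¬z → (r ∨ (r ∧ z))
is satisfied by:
  {r: True, z: True}
  {r: True, z: False}
  {z: True, r: False}


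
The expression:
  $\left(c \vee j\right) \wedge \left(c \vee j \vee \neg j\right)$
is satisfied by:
  {c: True, j: True}
  {c: True, j: False}
  {j: True, c: False}


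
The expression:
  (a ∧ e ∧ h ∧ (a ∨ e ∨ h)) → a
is always true.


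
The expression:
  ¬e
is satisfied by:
  {e: False}


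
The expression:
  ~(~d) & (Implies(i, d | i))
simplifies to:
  d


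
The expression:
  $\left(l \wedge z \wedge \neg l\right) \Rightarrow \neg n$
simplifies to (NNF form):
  $\text{True}$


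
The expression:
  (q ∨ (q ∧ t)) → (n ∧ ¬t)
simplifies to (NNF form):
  (n ∧ ¬t) ∨ ¬q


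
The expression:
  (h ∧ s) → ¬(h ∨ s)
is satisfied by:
  {s: False, h: False}
  {h: True, s: False}
  {s: True, h: False}


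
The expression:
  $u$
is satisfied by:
  {u: True}


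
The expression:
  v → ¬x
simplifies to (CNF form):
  ¬v ∨ ¬x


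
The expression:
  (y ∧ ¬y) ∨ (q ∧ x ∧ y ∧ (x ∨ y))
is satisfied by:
  {x: True, y: True, q: True}


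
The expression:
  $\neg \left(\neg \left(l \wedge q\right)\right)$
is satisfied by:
  {q: True, l: True}


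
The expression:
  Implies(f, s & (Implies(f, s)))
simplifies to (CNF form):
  s | ~f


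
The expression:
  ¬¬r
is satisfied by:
  {r: True}


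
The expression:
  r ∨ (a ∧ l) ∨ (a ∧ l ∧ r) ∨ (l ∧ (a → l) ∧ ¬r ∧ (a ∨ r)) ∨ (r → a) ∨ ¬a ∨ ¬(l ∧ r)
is always true.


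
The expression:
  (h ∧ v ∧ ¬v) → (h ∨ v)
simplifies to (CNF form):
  True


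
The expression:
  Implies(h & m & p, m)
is always true.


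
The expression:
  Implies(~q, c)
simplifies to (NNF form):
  c | q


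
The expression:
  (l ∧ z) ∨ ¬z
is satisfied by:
  {l: True, z: False}
  {z: False, l: False}
  {z: True, l: True}


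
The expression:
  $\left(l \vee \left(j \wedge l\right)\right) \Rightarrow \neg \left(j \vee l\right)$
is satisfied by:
  {l: False}


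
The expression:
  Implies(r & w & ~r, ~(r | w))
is always true.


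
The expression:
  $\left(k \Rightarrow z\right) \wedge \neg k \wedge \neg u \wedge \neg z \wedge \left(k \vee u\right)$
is never true.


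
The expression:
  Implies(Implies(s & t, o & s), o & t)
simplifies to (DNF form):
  (o & t) | (s & t)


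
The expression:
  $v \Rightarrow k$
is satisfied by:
  {k: True, v: False}
  {v: False, k: False}
  {v: True, k: True}


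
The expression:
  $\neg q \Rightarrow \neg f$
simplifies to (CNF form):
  $q \vee \neg f$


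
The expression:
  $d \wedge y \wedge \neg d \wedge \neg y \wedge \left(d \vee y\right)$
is never true.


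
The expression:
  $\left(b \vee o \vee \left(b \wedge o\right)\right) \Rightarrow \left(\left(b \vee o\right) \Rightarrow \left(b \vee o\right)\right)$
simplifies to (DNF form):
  $\text{True}$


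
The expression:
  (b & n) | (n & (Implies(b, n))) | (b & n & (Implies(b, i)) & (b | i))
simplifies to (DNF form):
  n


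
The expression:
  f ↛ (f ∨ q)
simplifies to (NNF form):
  False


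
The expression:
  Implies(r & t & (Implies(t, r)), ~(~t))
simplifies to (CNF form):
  True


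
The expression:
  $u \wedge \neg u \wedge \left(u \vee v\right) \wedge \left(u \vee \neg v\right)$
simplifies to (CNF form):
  $\text{False}$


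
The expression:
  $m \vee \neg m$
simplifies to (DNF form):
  $\text{True}$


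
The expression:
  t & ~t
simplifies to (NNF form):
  False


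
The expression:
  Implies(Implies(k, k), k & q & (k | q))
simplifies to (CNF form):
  k & q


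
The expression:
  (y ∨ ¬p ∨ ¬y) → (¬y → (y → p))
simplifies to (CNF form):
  True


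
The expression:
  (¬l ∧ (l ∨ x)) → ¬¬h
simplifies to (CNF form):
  h ∨ l ∨ ¬x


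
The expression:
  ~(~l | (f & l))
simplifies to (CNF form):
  l & ~f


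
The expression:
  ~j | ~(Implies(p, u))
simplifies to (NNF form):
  ~j | (p & ~u)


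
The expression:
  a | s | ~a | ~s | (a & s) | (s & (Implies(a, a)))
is always true.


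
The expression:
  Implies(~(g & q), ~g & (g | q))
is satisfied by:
  {q: True}


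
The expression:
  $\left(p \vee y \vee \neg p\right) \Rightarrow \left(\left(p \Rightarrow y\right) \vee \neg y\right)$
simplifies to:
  $\text{True}$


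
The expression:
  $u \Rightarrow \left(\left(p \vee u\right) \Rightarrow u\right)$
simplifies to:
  $\text{True}$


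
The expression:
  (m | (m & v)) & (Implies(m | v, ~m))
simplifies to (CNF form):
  False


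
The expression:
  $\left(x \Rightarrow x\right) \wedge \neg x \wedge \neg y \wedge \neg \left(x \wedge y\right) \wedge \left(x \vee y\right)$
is never true.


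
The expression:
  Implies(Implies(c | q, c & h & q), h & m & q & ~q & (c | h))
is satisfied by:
  {q: True, h: False, c: False}
  {q: True, c: True, h: False}
  {q: True, h: True, c: False}
  {c: True, h: False, q: False}
  {c: True, h: True, q: False}


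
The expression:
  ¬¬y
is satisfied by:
  {y: True}


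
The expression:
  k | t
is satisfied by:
  {k: True, t: True}
  {k: True, t: False}
  {t: True, k: False}


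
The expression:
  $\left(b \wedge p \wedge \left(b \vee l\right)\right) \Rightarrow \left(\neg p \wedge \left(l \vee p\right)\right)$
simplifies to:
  $\neg b \vee \neg p$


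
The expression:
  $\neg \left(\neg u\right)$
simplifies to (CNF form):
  $u$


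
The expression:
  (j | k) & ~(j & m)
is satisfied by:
  {k: True, m: False, j: False}
  {j: True, m: False, k: True}
  {j: True, m: False, k: False}
  {k: True, m: True, j: False}


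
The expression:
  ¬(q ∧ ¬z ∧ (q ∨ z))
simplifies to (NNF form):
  z ∨ ¬q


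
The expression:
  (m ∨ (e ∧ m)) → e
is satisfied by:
  {e: True, m: False}
  {m: False, e: False}
  {m: True, e: True}


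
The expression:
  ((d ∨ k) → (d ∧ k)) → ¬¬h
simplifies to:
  h ∨ (d ∧ ¬k) ∨ (k ∧ ¬d)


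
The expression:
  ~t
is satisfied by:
  {t: False}


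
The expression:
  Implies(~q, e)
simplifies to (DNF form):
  e | q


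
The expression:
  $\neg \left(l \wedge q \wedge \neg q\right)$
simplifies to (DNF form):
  $\text{True}$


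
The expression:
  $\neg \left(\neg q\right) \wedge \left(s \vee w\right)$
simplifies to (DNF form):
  $\left(q \wedge s\right) \vee \left(q \wedge w\right)$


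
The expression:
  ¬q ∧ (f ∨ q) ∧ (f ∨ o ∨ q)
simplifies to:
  f ∧ ¬q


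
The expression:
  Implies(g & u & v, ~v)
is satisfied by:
  {g: False, v: False, u: False}
  {u: True, g: False, v: False}
  {v: True, g: False, u: False}
  {u: True, v: True, g: False}
  {g: True, u: False, v: False}
  {u: True, g: True, v: False}
  {v: True, g: True, u: False}


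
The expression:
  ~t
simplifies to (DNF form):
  ~t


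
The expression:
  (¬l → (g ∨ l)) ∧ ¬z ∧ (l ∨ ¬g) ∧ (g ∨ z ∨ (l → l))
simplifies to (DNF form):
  l ∧ ¬z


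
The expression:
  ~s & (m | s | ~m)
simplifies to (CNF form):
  ~s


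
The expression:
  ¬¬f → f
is always true.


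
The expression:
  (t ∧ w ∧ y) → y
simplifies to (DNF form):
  True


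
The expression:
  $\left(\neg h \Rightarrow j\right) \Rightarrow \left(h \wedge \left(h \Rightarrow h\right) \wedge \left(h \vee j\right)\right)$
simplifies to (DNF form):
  $h \vee \neg j$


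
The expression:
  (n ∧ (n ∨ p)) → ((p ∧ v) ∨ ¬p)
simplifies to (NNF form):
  v ∨ ¬n ∨ ¬p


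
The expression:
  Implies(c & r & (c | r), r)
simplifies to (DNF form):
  True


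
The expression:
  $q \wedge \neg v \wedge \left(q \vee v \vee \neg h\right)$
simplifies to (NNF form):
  $q \wedge \neg v$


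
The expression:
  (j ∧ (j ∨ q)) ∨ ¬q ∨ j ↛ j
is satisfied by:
  {j: True, q: False}
  {q: False, j: False}
  {q: True, j: True}


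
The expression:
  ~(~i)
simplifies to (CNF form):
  i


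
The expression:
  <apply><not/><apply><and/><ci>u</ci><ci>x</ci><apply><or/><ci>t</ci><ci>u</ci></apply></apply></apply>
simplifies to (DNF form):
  <apply><or/><apply><not/><ci>u</ci></apply><apply><not/><ci>x</ci></apply></apply>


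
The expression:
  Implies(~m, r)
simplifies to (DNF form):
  m | r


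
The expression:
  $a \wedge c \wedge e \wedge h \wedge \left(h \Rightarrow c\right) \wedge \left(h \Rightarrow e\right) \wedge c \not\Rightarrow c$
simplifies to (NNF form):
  $\text{False}$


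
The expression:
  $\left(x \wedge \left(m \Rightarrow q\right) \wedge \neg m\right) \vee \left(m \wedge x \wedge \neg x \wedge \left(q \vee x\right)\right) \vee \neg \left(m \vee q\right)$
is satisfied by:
  {x: True, q: False, m: False}
  {q: False, m: False, x: False}
  {x: True, q: True, m: False}


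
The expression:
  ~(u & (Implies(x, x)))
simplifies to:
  ~u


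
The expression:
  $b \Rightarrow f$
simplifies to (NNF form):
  $f \vee \neg b$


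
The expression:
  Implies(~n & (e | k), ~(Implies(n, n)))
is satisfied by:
  {n: True, e: False, k: False}
  {n: True, k: True, e: False}
  {n: True, e: True, k: False}
  {n: True, k: True, e: True}
  {k: False, e: False, n: False}


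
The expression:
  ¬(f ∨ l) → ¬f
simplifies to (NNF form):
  True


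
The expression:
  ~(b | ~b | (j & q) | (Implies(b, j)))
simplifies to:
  False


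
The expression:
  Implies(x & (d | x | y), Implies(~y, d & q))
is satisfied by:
  {y: True, q: True, d: True, x: False}
  {y: True, q: True, d: False, x: False}
  {y: True, d: True, q: False, x: False}
  {y: True, d: False, q: False, x: False}
  {q: True, d: True, y: False, x: False}
  {q: True, y: False, d: False, x: False}
  {q: False, d: True, y: False, x: False}
  {q: False, y: False, d: False, x: False}
  {y: True, x: True, q: True, d: True}
  {y: True, x: True, q: True, d: False}
  {y: True, x: True, d: True, q: False}
  {y: True, x: True, d: False, q: False}
  {x: True, q: True, d: True, y: False}


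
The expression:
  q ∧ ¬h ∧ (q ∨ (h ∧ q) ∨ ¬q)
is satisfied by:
  {q: True, h: False}


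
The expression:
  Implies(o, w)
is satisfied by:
  {w: True, o: False}
  {o: False, w: False}
  {o: True, w: True}


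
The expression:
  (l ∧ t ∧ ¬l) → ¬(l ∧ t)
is always true.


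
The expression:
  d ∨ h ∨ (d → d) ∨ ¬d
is always true.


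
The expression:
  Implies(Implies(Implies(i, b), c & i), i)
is always true.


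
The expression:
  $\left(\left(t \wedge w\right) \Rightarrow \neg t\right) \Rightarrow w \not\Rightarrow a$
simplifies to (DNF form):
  $\left(t \wedge w\right) \vee \left(w \wedge \neg a\right)$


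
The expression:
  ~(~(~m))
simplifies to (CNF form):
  ~m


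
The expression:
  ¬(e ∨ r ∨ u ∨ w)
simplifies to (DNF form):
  ¬e ∧ ¬r ∧ ¬u ∧ ¬w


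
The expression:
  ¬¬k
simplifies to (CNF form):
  k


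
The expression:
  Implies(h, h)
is always true.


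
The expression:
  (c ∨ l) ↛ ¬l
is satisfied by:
  {l: True}


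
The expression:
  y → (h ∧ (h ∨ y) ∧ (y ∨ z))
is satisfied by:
  {h: True, y: False}
  {y: False, h: False}
  {y: True, h: True}


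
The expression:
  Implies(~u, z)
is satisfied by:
  {z: True, u: True}
  {z: True, u: False}
  {u: True, z: False}


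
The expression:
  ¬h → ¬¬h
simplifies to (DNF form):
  h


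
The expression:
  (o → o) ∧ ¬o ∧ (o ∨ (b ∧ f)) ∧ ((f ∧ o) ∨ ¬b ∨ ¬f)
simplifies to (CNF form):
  False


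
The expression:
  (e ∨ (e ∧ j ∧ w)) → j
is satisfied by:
  {j: True, e: False}
  {e: False, j: False}
  {e: True, j: True}


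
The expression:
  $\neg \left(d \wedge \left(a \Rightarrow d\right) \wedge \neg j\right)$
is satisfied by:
  {j: True, d: False}
  {d: False, j: False}
  {d: True, j: True}


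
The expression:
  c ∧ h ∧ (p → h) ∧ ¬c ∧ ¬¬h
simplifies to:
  False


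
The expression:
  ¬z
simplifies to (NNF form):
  ¬z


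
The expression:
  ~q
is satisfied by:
  {q: False}


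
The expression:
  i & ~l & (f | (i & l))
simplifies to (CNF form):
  f & i & ~l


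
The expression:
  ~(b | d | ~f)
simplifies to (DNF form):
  f & ~b & ~d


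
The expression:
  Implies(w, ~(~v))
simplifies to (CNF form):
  v | ~w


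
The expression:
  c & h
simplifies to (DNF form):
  c & h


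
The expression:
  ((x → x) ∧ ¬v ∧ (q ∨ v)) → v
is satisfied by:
  {v: True, q: False}
  {q: False, v: False}
  {q: True, v: True}


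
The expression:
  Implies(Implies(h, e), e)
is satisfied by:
  {e: True, h: True}
  {e: True, h: False}
  {h: True, e: False}


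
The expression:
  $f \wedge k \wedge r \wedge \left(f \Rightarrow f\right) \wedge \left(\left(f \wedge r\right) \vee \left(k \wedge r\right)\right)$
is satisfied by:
  {r: True, f: True, k: True}


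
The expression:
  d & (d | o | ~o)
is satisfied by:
  {d: True}


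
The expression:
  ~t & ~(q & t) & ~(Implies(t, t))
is never true.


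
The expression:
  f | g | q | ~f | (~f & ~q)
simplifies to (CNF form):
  True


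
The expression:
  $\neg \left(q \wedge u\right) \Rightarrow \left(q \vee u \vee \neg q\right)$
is always true.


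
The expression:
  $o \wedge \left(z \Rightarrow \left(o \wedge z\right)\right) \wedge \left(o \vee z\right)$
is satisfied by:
  {o: True}


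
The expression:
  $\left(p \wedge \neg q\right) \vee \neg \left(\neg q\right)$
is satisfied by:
  {q: True, p: True}
  {q: True, p: False}
  {p: True, q: False}


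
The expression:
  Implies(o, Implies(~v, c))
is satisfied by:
  {c: True, v: True, o: False}
  {c: True, o: False, v: False}
  {v: True, o: False, c: False}
  {v: False, o: False, c: False}
  {c: True, v: True, o: True}
  {c: True, o: True, v: False}
  {v: True, o: True, c: False}


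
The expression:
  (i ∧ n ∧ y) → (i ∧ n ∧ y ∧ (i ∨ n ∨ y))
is always true.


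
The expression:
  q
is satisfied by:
  {q: True}


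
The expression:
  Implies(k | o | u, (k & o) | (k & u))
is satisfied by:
  {o: True, u: True, k: True}
  {o: True, k: True, u: False}
  {u: True, k: True, o: False}
  {k: False, o: False, u: False}


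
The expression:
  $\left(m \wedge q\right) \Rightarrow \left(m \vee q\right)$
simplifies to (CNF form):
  $\text{True}$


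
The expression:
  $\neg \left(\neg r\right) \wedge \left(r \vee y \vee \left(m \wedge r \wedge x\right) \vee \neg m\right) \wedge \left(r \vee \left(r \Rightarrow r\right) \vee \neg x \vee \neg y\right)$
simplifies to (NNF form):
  $r$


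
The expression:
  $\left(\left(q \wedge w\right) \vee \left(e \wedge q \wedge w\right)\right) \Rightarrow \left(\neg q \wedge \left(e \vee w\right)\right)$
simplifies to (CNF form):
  $\neg q \vee \neg w$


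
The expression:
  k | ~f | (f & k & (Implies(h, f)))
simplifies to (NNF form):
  k | ~f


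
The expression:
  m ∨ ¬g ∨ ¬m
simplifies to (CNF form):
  True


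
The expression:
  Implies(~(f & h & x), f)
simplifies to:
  f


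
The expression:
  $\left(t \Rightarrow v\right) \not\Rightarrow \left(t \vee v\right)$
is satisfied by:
  {v: False, t: False}


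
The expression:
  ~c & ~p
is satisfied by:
  {p: False, c: False}


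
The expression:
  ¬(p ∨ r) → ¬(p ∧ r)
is always true.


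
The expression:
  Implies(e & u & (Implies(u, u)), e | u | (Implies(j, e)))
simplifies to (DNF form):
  True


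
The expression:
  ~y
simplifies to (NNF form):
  ~y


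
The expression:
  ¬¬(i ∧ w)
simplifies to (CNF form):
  i ∧ w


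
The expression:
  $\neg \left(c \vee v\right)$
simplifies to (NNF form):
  $\neg c \wedge \neg v$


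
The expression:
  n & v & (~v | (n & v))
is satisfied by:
  {n: True, v: True}


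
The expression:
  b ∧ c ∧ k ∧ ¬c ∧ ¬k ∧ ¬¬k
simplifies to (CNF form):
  False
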